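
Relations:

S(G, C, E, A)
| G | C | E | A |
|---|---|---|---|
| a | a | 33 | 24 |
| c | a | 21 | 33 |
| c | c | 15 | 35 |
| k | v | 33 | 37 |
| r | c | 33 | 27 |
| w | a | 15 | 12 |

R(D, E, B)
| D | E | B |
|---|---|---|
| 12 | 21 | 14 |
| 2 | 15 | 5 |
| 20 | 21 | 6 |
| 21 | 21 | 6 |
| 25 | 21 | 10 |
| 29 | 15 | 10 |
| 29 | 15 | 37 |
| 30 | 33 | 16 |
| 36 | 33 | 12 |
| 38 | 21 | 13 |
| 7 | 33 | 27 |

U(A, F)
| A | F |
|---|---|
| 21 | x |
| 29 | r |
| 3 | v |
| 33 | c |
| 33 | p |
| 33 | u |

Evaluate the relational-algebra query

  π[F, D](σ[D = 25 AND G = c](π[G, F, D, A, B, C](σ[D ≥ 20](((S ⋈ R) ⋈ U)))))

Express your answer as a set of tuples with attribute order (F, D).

S ⋈ R (natural join on E): {(a, a, 33, 24, 30, 16), (a, a, 33, 24, 36, 12), (a, a, 33, 24, 7, 27), (c, a, 21, 33, 12, 14), (c, a, 21, 33, 20, 6), (c, a, 21, 33, 21, 6), (c, a, 21, 33, 25, 10), (c, a, 21, 33, 38, 13), (c, c, 15, 35, 2, 5), (c, c, 15, 35, 29, 10), (c, c, 15, 35, 29, 37), (k, v, 33, 37, 30, 16), (k, v, 33, 37, 36, 12), (k, v, 33, 37, 7, 27), (r, c, 33, 27, 30, 16), (r, c, 33, 27, 36, 12), (r, c, 33, 27, 7, 27), (w, a, 15, 12, 2, 5), (w, a, 15, 12, 29, 10), (w, a, 15, 12, 29, 37)}
(S ⋈ R) ⋈ U (natural join on A): {(c, a, 21, 33, 12, 14, c), (c, a, 21, 33, 12, 14, p), (c, a, 21, 33, 12, 14, u), (c, a, 21, 33, 20, 6, c), (c, a, 21, 33, 20, 6, p), (c, a, 21, 33, 20, 6, u), (c, a, 21, 33, 21, 6, c), (c, a, 21, 33, 21, 6, p), (c, a, 21, 33, 21, 6, u), (c, a, 21, 33, 25, 10, c), (c, a, 21, 33, 25, 10, p), (c, a, 21, 33, 25, 10, u), (c, a, 21, 33, 38, 13, c), (c, a, 21, 33, 38, 13, p), (c, a, 21, 33, 38, 13, u)}
Filtering on D ≥ 20 leaves {(c, a, 21, 33, 20, 6, c), (c, a, 21, 33, 20, 6, p), (c, a, 21, 33, 20, 6, u), (c, a, 21, 33, 21, 6, c), (c, a, 21, 33, 21, 6, p), (c, a, 21, 33, 21, 6, u), (c, a, 21, 33, 25, 10, c), (c, a, 21, 33, 25, 10, p), (c, a, 21, 33, 25, 10, u), (c, a, 21, 33, 38, 13, c), (c, a, 21, 33, 38, 13, p), (c, a, 21, 33, 38, 13, u)}.
Keep only column(s) G, F, D, A, B, C: {(c, c, 20, 33, 6, a), (c, c, 21, 33, 6, a), (c, c, 25, 33, 10, a), (c, c, 38, 33, 13, a), (c, p, 20, 33, 6, a), (c, p, 21, 33, 6, a), (c, p, 25, 33, 10, a), (c, p, 38, 33, 13, a), (c, u, 20, 33, 6, a), (c, u, 21, 33, 6, a), (c, u, 25, 33, 10, a), (c, u, 38, 33, 13, a)}
Filtering on D = 25 AND G = c leaves {(c, c, 25, 33, 10, a), (c, p, 25, 33, 10, a), (c, u, 25, 33, 10, a)}.
Keep only column(s) F, D: {(c, 25), (p, 25), (u, 25)}

{(c, 25), (p, 25), (u, 25)}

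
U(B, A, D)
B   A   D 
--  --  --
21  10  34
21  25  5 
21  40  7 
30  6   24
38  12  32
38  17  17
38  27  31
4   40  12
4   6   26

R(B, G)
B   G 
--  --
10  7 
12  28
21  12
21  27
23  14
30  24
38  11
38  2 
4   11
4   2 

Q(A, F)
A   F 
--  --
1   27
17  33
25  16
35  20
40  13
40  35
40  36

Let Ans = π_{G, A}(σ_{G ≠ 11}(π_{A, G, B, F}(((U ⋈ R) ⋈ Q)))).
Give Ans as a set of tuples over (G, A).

{(12, 25), (12, 40), (2, 17), (2, 40), (27, 25), (27, 40)}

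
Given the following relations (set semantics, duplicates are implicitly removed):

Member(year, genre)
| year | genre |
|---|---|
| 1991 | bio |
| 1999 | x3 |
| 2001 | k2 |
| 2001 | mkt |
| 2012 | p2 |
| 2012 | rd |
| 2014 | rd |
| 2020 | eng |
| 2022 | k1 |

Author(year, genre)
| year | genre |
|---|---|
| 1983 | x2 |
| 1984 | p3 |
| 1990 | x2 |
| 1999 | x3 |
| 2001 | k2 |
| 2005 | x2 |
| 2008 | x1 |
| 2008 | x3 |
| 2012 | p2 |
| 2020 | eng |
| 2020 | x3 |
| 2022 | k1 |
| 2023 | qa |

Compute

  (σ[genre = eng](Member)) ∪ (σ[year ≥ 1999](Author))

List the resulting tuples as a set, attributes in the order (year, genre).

{(1999, x3), (2001, k2), (2005, x2), (2008, x1), (2008, x3), (2012, p2), (2020, eng), (2020, x3), (2022, k1), (2023, qa)}

Filtering on genre = eng leaves {(2020, eng)}.
Filtering on year ≥ 1999 leaves {(1999, x3), (2001, k2), (2005, x2), (2008, x1), (2008, x3), (2012, p2), (2020, eng), (2020, x3), (2022, k1), (2023, qa)}.
Union: {(2020, eng)} with {(1999, x3), (2001, k2), (2005, x2), (2008, x1), (2008, x3), (2012, p2), (2020, eng), (2020, x3), (2022, k1), (2023, qa)} → {(1999, x3), (2001, k2), (2005, x2), (2008, x1), (2008, x3), (2012, p2), (2020, eng), (2020, x3), (2022, k1), (2023, qa)}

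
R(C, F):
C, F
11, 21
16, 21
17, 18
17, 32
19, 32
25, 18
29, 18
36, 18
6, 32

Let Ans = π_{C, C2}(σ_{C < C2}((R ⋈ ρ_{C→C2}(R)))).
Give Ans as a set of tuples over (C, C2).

ρ[C→C2]: schema becomes (C2, F); tuples unchanged.
Natural join on F: {(11, 21, 11), (11, 21, 16), (16, 21, 11), (16, 21, 16), (17, 18, 17), (17, 18, 25), (17, 18, 29), (17, 18, 36), (17, 32, 17), (17, 32, 19), (17, 32, 6), (19, 32, 17), (19, 32, 19), (19, 32, 6), (25, 18, 17), (25, 18, 25), (25, 18, 29), (25, 18, 36), (29, 18, 17), (29, 18, 25), (29, 18, 29), (29, 18, 36), (36, 18, 17), (36, 18, 25), (36, 18, 29), (36, 18, 36), (6, 32, 17), (6, 32, 19), (6, 32, 6)}
σ[C < C2]: keep tuples satisfying C < C2 → {(11, 21, 16), (17, 18, 25), (17, 18, 29), (17, 18, 36), (17, 32, 19), (25, 18, 29), (25, 18, 36), (29, 18, 36), (6, 32, 17), (6, 32, 19)}
π[C, C2]: project onto (C, C2) → {(11, 16), (17, 19), (17, 25), (17, 29), (17, 36), (25, 29), (25, 36), (29, 36), (6, 17), (6, 19)}

{(11, 16), (17, 19), (17, 25), (17, 29), (17, 36), (25, 29), (25, 36), (29, 36), (6, 17), (6, 19)}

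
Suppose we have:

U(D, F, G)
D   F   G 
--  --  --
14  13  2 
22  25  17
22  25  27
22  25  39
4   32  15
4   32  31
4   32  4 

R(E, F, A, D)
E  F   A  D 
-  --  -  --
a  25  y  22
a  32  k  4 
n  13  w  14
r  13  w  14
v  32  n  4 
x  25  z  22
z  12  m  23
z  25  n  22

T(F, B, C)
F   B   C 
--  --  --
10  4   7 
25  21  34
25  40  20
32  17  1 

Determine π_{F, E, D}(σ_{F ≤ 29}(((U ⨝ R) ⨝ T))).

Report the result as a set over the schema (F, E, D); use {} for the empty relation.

{(25, a, 22), (25, x, 22), (25, z, 22)}

Joining U and R on D, F yields {(14, 13, 2, n, w), (14, 13, 2, r, w), (22, 25, 17, a, y), (22, 25, 17, x, z), (22, 25, 17, z, n), (22, 25, 27, a, y), (22, 25, 27, x, z), (22, 25, 27, z, n), (22, 25, 39, a, y), (22, 25, 39, x, z), (22, 25, 39, z, n), (4, 32, 15, a, k), (4, 32, 15, v, n), (4, 32, 31, a, k), (4, 32, 31, v, n), (4, 32, 4, a, k), (4, 32, 4, v, n)}.
Joining (U ⨝ R) and T on F yields {(22, 25, 17, a, y, 21, 34), (22, 25, 17, a, y, 40, 20), (22, 25, 17, x, z, 21, 34), (22, 25, 17, x, z, 40, 20), (22, 25, 17, z, n, 21, 34), (22, 25, 17, z, n, 40, 20), (22, 25, 27, a, y, 21, 34), (22, 25, 27, a, y, 40, 20), (22, 25, 27, x, z, 21, 34), (22, 25, 27, x, z, 40, 20), (22, 25, 27, z, n, 21, 34), (22, 25, 27, z, n, 40, 20), (22, 25, 39, a, y, 21, 34), (22, 25, 39, a, y, 40, 20), (22, 25, 39, x, z, 21, 34), (22, 25, 39, x, z, 40, 20), (22, 25, 39, z, n, 21, 34), (22, 25, 39, z, n, 40, 20), (4, 32, 15, a, k, 17, 1), (4, 32, 15, v, n, 17, 1), (4, 32, 31, a, k, 17, 1), (4, 32, 31, v, n, 17, 1), (4, 32, 4, a, k, 17, 1), (4, 32, 4, v, n, 17, 1)}.
Selection F ≤ 29: {(22, 25, 17, a, y, 21, 34), (22, 25, 17, a, y, 40, 20), (22, 25, 17, x, z, 21, 34), (22, 25, 17, x, z, 40, 20), (22, 25, 17, z, n, 21, 34), (22, 25, 17, z, n, 40, 20), (22, 25, 27, a, y, 21, 34), (22, 25, 27, a, y, 40, 20), (22, 25, 27, x, z, 21, 34), (22, 25, 27, x, z, 40, 20), (22, 25, 27, z, n, 21, 34), (22, 25, 27, z, n, 40, 20), (22, 25, 39, a, y, 21, 34), (22, 25, 39, a, y, 40, 20), (22, 25, 39, x, z, 21, 34), (22, 25, 39, x, z, 40, 20), (22, 25, 39, z, n, 21, 34), (22, 25, 39, z, n, 40, 20)}
Projecting to F, E, D (15 duplicate(s) eliminated): {(25, a, 22), (25, x, 22), (25, z, 22)}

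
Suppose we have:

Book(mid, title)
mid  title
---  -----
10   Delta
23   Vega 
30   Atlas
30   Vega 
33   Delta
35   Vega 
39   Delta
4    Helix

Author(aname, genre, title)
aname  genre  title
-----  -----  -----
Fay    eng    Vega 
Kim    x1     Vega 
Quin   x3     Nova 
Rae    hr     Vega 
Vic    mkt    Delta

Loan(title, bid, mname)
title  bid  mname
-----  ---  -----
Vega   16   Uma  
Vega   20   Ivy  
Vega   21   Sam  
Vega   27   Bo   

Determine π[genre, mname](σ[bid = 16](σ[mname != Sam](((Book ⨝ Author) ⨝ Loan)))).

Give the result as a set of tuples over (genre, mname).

{(eng, Uma), (hr, Uma), (x1, Uma)}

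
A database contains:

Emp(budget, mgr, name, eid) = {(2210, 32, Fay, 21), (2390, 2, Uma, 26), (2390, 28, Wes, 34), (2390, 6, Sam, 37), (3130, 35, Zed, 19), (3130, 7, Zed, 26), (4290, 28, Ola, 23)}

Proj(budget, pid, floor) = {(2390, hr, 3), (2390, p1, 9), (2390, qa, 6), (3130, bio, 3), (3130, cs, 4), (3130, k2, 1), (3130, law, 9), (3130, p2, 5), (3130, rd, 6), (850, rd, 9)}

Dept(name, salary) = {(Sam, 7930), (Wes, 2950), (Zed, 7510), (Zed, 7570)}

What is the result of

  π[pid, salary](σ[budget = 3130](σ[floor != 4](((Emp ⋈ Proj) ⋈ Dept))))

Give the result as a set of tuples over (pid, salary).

{(bio, 7510), (bio, 7570), (k2, 7510), (k2, 7570), (law, 7510), (law, 7570), (p2, 7510), (p2, 7570), (rd, 7510), (rd, 7570)}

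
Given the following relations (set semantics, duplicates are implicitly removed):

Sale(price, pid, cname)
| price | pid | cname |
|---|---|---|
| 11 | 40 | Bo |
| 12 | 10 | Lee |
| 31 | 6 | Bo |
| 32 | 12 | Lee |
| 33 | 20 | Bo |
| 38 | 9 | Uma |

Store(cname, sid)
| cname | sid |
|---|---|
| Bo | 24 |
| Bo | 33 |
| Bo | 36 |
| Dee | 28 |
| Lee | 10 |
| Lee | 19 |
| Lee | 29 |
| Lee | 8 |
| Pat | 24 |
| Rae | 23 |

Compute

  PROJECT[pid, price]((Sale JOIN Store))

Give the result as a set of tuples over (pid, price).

{(10, 12), (12, 32), (20, 33), (40, 11), (6, 31)}

Natural join on cname: {(11, 40, Bo, 24), (11, 40, Bo, 33), (11, 40, Bo, 36), (12, 10, Lee, 10), (12, 10, Lee, 19), (12, 10, Lee, 29), (12, 10, Lee, 8), (31, 6, Bo, 24), (31, 6, Bo, 33), (31, 6, Bo, 36), (32, 12, Lee, 10), (32, 12, Lee, 19), (32, 12, Lee, 29), (32, 12, Lee, 8), (33, 20, Bo, 24), (33, 20, Bo, 33), (33, 20, Bo, 36)}
π_{pid, price} gives {(10, 12), (12, 32), (20, 33), (40, 11), (6, 31)} (12 duplicate(s) eliminated).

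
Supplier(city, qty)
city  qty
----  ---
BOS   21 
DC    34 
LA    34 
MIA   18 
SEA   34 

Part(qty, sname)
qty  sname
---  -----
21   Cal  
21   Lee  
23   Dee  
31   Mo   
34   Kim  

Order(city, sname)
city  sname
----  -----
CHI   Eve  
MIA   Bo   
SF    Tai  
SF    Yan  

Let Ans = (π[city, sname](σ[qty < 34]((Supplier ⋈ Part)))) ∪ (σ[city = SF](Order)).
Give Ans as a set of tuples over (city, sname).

{(BOS, Cal), (BOS, Lee), (SF, Tai), (SF, Yan)}

Supplier ⋈ Part (natural join on qty): {(BOS, 21, Cal), (BOS, 21, Lee), (DC, 34, Kim), (LA, 34, Kim), (SEA, 34, Kim)}
Apply σ_{qty < 34}; surviving tuples: {(BOS, 21, Cal), (BOS, 21, Lee)}
π[city, sname]: project onto (city, sname) → {(BOS, Cal), (BOS, Lee)}
Apply σ_{city = SF}; surviving tuples: {(SF, Tai), (SF, Yan)}
Union: {(BOS, Cal), (BOS, Lee)} with {(SF, Tai), (SF, Yan)} → {(BOS, Cal), (BOS, Lee), (SF, Tai), (SF, Yan)}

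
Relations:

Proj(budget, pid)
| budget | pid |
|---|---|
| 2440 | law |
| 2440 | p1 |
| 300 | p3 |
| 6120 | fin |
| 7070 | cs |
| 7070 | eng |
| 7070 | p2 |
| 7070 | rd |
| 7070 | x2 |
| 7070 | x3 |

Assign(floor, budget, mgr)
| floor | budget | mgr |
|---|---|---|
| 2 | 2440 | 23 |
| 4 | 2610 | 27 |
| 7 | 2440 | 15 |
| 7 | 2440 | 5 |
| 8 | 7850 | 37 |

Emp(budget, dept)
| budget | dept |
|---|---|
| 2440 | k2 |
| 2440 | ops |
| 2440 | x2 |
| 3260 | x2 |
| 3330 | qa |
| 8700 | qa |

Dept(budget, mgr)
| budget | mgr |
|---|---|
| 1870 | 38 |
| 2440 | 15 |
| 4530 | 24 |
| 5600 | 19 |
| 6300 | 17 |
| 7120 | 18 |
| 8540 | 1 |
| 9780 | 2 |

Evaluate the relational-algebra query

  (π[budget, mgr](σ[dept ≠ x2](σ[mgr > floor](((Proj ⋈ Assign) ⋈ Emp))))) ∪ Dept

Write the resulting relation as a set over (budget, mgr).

Natural join on budget: {(2440, law, 2, 23), (2440, law, 7, 15), (2440, law, 7, 5), (2440, p1, 2, 23), (2440, p1, 7, 15), (2440, p1, 7, 5)}
Natural join on budget: {(2440, law, 2, 23, k2), (2440, law, 2, 23, ops), (2440, law, 2, 23, x2), (2440, law, 7, 15, k2), (2440, law, 7, 15, ops), (2440, law, 7, 15, x2), (2440, law, 7, 5, k2), (2440, law, 7, 5, ops), (2440, law, 7, 5, x2), (2440, p1, 2, 23, k2), (2440, p1, 2, 23, ops), (2440, p1, 2, 23, x2), (2440, p1, 7, 15, k2), (2440, p1, 7, 15, ops), (2440, p1, 7, 15, x2), (2440, p1, 7, 5, k2), (2440, p1, 7, 5, ops), (2440, p1, 7, 5, x2)}
Selection mgr > floor: {(2440, law, 2, 23, k2), (2440, law, 2, 23, ops), (2440, law, 2, 23, x2), (2440, law, 7, 15, k2), (2440, law, 7, 15, ops), (2440, law, 7, 15, x2), (2440, p1, 2, 23, k2), (2440, p1, 2, 23, ops), (2440, p1, 2, 23, x2), (2440, p1, 7, 15, k2), (2440, p1, 7, 15, ops), (2440, p1, 7, 15, x2)}
Selection dept ≠ x2: {(2440, law, 2, 23, k2), (2440, law, 2, 23, ops), (2440, law, 7, 15, k2), (2440, law, 7, 15, ops), (2440, p1, 2, 23, k2), (2440, p1, 2, 23, ops), (2440, p1, 7, 15, k2), (2440, p1, 7, 15, ops)}
Projecting to budget, mgr (6 duplicate(s) eliminated): {(2440, 15), (2440, 23)}
Set union of the two operands is {(1870, 38), (2440, 15), (2440, 23), (4530, 24), (5600, 19), (6300, 17), (7120, 18), (8540, 1), (9780, 2)}.

{(1870, 38), (2440, 15), (2440, 23), (4530, 24), (5600, 19), (6300, 17), (7120, 18), (8540, 1), (9780, 2)}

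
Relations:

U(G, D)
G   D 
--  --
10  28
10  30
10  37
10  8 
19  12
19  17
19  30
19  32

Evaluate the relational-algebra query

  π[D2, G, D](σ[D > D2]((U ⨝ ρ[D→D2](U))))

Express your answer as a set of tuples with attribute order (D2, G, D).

ρ[D→D2]: schema becomes (G, D2); tuples unchanged.
Joining U and ρ[D→D2](U) on G yields {(10, 28, 28), (10, 28, 30), (10, 28, 37), (10, 28, 8), (10, 30, 28), (10, 30, 30), (10, 30, 37), (10, 30, 8), (10, 37, 28), (10, 37, 30), (10, 37, 37), (10, 37, 8), (10, 8, 28), (10, 8, 30), (10, 8, 37), (10, 8, 8), (19, 12, 12), (19, 12, 17), (19, 12, 30), (19, 12, 32), (19, 17, 12), (19, 17, 17), (19, 17, 30), (19, 17, 32), (19, 30, 12), (19, 30, 17), (19, 30, 30), (19, 30, 32), (19, 32, 12), (19, 32, 17), (19, 32, 30), (19, 32, 32)}.
Selection D > D2: {(10, 28, 8), (10, 30, 28), (10, 30, 8), (10, 37, 28), (10, 37, 30), (10, 37, 8), (19, 17, 12), (19, 30, 12), (19, 30, 17), (19, 32, 12), (19, 32, 17), (19, 32, 30)}
Keep only column(s) D2, G, D: {(12, 19, 17), (12, 19, 30), (12, 19, 32), (17, 19, 30), (17, 19, 32), (28, 10, 30), (28, 10, 37), (30, 10, 37), (30, 19, 32), (8, 10, 28), (8, 10, 30), (8, 10, 37)}

{(12, 19, 17), (12, 19, 30), (12, 19, 32), (17, 19, 30), (17, 19, 32), (28, 10, 30), (28, 10, 37), (30, 10, 37), (30, 19, 32), (8, 10, 28), (8, 10, 30), (8, 10, 37)}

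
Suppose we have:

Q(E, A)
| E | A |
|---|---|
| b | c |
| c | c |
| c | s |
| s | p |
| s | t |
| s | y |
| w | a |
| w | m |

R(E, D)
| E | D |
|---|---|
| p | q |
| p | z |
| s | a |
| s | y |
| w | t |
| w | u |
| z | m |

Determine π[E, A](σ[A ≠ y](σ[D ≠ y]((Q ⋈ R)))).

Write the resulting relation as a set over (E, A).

Joining Q and R on E yields {(s, p, a), (s, p, y), (s, t, a), (s, t, y), (s, y, a), (s, y, y), (w, a, t), (w, a, u), (w, m, t), (w, m, u)}.
Filtering on D ≠ y leaves {(s, p, a), (s, t, a), (s, y, a), (w, a, t), (w, a, u), (w, m, t), (w, m, u)}.
Filtering on A ≠ y leaves {(s, p, a), (s, t, a), (w, a, t), (w, a, u), (w, m, t), (w, m, u)}.
π_{E, A} gives {(s, p), (s, t), (w, a), (w, m)} (2 duplicate(s) eliminated).

{(s, p), (s, t), (w, a), (w, m)}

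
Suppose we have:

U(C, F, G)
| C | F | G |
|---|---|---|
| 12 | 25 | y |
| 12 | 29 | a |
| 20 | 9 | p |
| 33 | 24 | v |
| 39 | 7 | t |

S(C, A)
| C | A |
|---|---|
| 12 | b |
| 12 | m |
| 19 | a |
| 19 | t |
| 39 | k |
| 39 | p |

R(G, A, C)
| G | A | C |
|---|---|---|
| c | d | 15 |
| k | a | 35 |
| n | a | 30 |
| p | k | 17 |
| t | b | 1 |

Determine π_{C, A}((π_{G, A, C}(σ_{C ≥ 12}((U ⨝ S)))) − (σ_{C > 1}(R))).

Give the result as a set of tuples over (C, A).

Natural join on C: {(12, 25, y, b), (12, 25, y, m), (12, 29, a, b), (12, 29, a, m), (39, 7, t, k), (39, 7, t, p)}
Selection C ≥ 12: {(12, 25, y, b), (12, 25, y, m), (12, 29, a, b), (12, 29, a, m), (39, 7, t, k), (39, 7, t, p)}
π_{G, A, C} gives {(a, b, 12), (a, m, 12), (t, k, 39), (t, p, 39), (y, b, 12), (y, m, 12)}.
Selection C > 1: {(c, d, 15), (k, a, 35), (n, a, 30), (p, k, 17)}
Set difference of the two operands is {(a, b, 12), (a, m, 12), (t, k, 39), (t, p, 39), (y, b, 12), (y, m, 12)}.
π_{C, A} gives {(12, b), (12, m), (39, k), (39, p)} (2 duplicate(s) eliminated).

{(12, b), (12, m), (39, k), (39, p)}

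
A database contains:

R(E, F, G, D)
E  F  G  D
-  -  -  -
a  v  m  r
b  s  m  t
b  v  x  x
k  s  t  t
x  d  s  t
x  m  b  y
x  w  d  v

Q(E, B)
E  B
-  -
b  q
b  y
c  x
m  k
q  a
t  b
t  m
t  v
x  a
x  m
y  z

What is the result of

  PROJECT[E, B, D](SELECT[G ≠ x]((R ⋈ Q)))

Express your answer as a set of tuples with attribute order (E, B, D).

R ⋈ Q (natural join on E): {(b, s, m, t, q), (b, s, m, t, y), (b, v, x, x, q), (b, v, x, x, y), (x, d, s, t, a), (x, d, s, t, m), (x, m, b, y, a), (x, m, b, y, m), (x, w, d, v, a), (x, w, d, v, m)}
Filtering on G ≠ x leaves {(b, s, m, t, q), (b, s, m, t, y), (x, d, s, t, a), (x, d, s, t, m), (x, m, b, y, a), (x, m, b, y, m), (x, w, d, v, a), (x, w, d, v, m)}.
π[E, B, D]: project onto (E, B, D) → {(b, q, t), (b, y, t), (x, a, t), (x, a, v), (x, a, y), (x, m, t), (x, m, v), (x, m, y)}

{(b, q, t), (b, y, t), (x, a, t), (x, a, v), (x, a, y), (x, m, t), (x, m, v), (x, m, y)}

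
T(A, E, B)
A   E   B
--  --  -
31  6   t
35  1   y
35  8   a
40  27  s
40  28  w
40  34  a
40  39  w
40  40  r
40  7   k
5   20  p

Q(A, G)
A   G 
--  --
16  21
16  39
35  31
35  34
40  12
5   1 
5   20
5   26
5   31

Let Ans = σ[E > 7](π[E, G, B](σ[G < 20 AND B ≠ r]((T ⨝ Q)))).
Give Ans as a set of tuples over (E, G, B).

Joining T and Q on A yields {(35, 1, y, 31), (35, 1, y, 34), (35, 8, a, 31), (35, 8, a, 34), (40, 27, s, 12), (40, 28, w, 12), (40, 34, a, 12), (40, 39, w, 12), (40, 40, r, 12), (40, 7, k, 12), (5, 20, p, 1), (5, 20, p, 20), (5, 20, p, 26), (5, 20, p, 31)}.
Apply σ_{G < 20 AND B ≠ r}; surviving tuples: {(40, 27, s, 12), (40, 28, w, 12), (40, 34, a, 12), (40, 39, w, 12), (40, 7, k, 12), (5, 20, p, 1)}
Projecting to E, G, B: {(20, 1, p), (27, 12, s), (28, 12, w), (34, 12, a), (39, 12, w), (7, 12, k)}
Apply σ_{E > 7}; surviving tuples: {(20, 1, p), (27, 12, s), (28, 12, w), (34, 12, a), (39, 12, w)}

{(20, 1, p), (27, 12, s), (28, 12, w), (34, 12, a), (39, 12, w)}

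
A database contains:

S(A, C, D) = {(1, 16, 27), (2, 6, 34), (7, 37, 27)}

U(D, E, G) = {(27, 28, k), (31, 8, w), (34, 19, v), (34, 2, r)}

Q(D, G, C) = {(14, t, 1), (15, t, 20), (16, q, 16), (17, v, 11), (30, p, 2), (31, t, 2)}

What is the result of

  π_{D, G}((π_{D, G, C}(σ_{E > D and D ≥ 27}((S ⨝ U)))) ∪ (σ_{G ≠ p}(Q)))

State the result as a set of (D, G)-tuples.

Natural join on D: {(1, 16, 27, 28, k), (2, 6, 34, 19, v), (2, 6, 34, 2, r), (7, 37, 27, 28, k)}
Apply σ_{E > D and D ≥ 27}; surviving tuples: {(1, 16, 27, 28, k), (7, 37, 27, 28, k)}
Keep only column(s) D, G, C: {(27, k, 16), (27, k, 37)}
Apply σ_{G ≠ p}; surviving tuples: {(14, t, 1), (15, t, 20), (16, q, 16), (17, v, 11), (31, t, 2)}
Union: {(27, k, 16), (27, k, 37)} with {(14, t, 1), (15, t, 20), (16, q, 16), (17, v, 11), (31, t, 2)} → {(14, t, 1), (15, t, 20), (16, q, 16), (17, v, 11), (27, k, 16), (27, k, 37), (31, t, 2)}
Keep only column(s) D, G (1 duplicate(s) eliminated): {(14, t), (15, t), (16, q), (17, v), (27, k), (31, t)}

{(14, t), (15, t), (16, q), (17, v), (27, k), (31, t)}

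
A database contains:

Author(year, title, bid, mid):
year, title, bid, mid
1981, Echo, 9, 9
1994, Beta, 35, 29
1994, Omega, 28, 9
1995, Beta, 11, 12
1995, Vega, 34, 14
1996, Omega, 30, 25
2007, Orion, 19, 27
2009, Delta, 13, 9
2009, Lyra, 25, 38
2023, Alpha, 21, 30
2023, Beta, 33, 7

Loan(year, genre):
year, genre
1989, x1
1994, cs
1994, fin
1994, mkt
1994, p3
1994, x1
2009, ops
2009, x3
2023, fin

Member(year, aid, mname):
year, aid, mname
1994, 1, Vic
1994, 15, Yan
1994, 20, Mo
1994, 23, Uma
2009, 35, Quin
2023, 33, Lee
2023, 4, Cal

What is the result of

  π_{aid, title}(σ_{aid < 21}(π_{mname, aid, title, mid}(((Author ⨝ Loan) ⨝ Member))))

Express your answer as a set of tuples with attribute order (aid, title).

{(1, Beta), (1, Omega), (15, Beta), (15, Omega), (20, Beta), (20, Omega), (4, Alpha), (4, Beta)}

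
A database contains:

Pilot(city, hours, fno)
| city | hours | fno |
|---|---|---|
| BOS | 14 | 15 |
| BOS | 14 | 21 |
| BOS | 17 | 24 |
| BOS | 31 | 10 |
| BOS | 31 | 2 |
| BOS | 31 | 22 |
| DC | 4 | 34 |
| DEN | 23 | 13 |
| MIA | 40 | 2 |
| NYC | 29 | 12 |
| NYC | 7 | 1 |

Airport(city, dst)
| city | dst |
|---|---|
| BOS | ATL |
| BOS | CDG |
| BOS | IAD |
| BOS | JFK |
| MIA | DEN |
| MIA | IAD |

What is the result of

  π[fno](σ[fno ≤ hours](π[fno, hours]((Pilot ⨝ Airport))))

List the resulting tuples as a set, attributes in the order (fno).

Natural join on city: {(BOS, 14, 15, ATL), (BOS, 14, 15, CDG), (BOS, 14, 15, IAD), (BOS, 14, 15, JFK), (BOS, 14, 21, ATL), (BOS, 14, 21, CDG), (BOS, 14, 21, IAD), (BOS, 14, 21, JFK), (BOS, 17, 24, ATL), (BOS, 17, 24, CDG), (BOS, 17, 24, IAD), (BOS, 17, 24, JFK), (BOS, 31, 10, ATL), (BOS, 31, 10, CDG), (BOS, 31, 10, IAD), (BOS, 31, 10, JFK), (BOS, 31, 2, ATL), (BOS, 31, 2, CDG), (BOS, 31, 2, IAD), (BOS, 31, 2, JFK), (BOS, 31, 22, ATL), (BOS, 31, 22, CDG), (BOS, 31, 22, IAD), (BOS, 31, 22, JFK), (MIA, 40, 2, DEN), (MIA, 40, 2, IAD)}
π[fno, hours]: project onto (fno, hours) (19 duplicate(s) eliminated) → {(10, 31), (15, 14), (2, 31), (2, 40), (21, 14), (22, 31), (24, 17)}
Filtering on fno ≤ hours leaves {(10, 31), (2, 31), (2, 40), (22, 31)}.
π[fno]: project onto (fno) (1 duplicate(s) eliminated) → {10, 2, 22}

{10, 2, 22}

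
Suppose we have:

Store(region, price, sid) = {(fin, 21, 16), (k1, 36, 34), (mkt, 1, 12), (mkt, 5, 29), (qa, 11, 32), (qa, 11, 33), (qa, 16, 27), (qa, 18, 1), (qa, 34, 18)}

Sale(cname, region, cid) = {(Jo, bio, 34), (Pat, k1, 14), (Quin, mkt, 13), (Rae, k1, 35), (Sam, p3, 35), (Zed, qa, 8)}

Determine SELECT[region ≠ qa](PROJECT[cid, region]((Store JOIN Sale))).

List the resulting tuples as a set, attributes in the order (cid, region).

{(13, mkt), (14, k1), (35, k1)}

Natural join on region: {(k1, 36, 34, Pat, 14), (k1, 36, 34, Rae, 35), (mkt, 1, 12, Quin, 13), (mkt, 5, 29, Quin, 13), (qa, 11, 32, Zed, 8), (qa, 11, 33, Zed, 8), (qa, 16, 27, Zed, 8), (qa, 18, 1, Zed, 8), (qa, 34, 18, Zed, 8)}
π[cid, region]: project onto (cid, region) (5 duplicate(s) eliminated) → {(13, mkt), (14, k1), (35, k1), (8, qa)}
σ[region ≠ qa]: keep tuples satisfying region ≠ qa → {(13, mkt), (14, k1), (35, k1)}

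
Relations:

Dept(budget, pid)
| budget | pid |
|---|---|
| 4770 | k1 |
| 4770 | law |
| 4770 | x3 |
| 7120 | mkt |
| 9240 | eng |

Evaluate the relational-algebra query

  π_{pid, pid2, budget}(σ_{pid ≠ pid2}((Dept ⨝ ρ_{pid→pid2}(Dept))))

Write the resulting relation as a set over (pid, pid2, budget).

{(k1, law, 4770), (k1, x3, 4770), (law, k1, 4770), (law, x3, 4770), (x3, k1, 4770), (x3, law, 4770)}

ρ[pid→pid2]: schema becomes (budget, pid2); tuples unchanged.
Dept ⋈ ρ_{pid→pid2}(Dept) (natural join on budget): {(4770, k1, k1), (4770, k1, law), (4770, k1, x3), (4770, law, k1), (4770, law, law), (4770, law, x3), (4770, x3, k1), (4770, x3, law), (4770, x3, x3), (7120, mkt, mkt), (9240, eng, eng)}
σ[pid ≠ pid2]: keep tuples satisfying pid ≠ pid2 → {(4770, k1, law), (4770, k1, x3), (4770, law, k1), (4770, law, x3), (4770, x3, k1), (4770, x3, law)}
Keep only column(s) pid, pid2, budget: {(k1, law, 4770), (k1, x3, 4770), (law, k1, 4770), (law, x3, 4770), (x3, k1, 4770), (x3, law, 4770)}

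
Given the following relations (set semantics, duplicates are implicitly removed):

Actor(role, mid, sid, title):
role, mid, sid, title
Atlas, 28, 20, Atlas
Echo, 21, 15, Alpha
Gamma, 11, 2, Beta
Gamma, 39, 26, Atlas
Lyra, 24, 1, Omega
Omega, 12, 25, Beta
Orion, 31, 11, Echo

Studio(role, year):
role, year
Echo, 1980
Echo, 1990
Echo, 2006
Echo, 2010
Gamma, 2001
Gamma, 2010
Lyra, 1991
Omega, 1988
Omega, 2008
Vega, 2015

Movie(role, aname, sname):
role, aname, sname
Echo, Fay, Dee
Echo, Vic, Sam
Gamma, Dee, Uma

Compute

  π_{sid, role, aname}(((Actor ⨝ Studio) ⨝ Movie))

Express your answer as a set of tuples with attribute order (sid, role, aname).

Joining Actor and Studio on role yields {(Echo, 21, 15, Alpha, 1980), (Echo, 21, 15, Alpha, 1990), (Echo, 21, 15, Alpha, 2006), (Echo, 21, 15, Alpha, 2010), (Gamma, 11, 2, Beta, 2001), (Gamma, 11, 2, Beta, 2010), (Gamma, 39, 26, Atlas, 2001), (Gamma, 39, 26, Atlas, 2010), (Lyra, 24, 1, Omega, 1991), (Omega, 12, 25, Beta, 1988), (Omega, 12, 25, Beta, 2008)}.
Joining (Actor ⨝ Studio) and Movie on role yields {(Echo, 21, 15, Alpha, 1980, Fay, Dee), (Echo, 21, 15, Alpha, 1980, Vic, Sam), (Echo, 21, 15, Alpha, 1990, Fay, Dee), (Echo, 21, 15, Alpha, 1990, Vic, Sam), (Echo, 21, 15, Alpha, 2006, Fay, Dee), (Echo, 21, 15, Alpha, 2006, Vic, Sam), (Echo, 21, 15, Alpha, 2010, Fay, Dee), (Echo, 21, 15, Alpha, 2010, Vic, Sam), (Gamma, 11, 2, Beta, 2001, Dee, Uma), (Gamma, 11, 2, Beta, 2010, Dee, Uma), (Gamma, 39, 26, Atlas, 2001, Dee, Uma), (Gamma, 39, 26, Atlas, 2010, Dee, Uma)}.
Projecting to sid, role, aname (8 duplicate(s) eliminated): {(15, Echo, Fay), (15, Echo, Vic), (2, Gamma, Dee), (26, Gamma, Dee)}

{(15, Echo, Fay), (15, Echo, Vic), (2, Gamma, Dee), (26, Gamma, Dee)}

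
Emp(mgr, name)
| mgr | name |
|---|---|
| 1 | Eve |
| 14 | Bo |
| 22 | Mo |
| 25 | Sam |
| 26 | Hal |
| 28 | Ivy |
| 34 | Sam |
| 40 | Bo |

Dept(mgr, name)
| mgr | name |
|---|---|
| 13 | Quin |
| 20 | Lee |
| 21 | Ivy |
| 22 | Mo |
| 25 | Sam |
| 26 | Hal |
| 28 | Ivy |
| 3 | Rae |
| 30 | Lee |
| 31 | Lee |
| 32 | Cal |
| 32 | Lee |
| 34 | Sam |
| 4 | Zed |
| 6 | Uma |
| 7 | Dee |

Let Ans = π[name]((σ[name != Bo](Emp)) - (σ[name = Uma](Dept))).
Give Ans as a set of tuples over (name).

{Eve, Hal, Ivy, Mo, Sam}

Selection name != Bo: {(1, Eve), (22, Mo), (25, Sam), (26, Hal), (28, Ivy), (34, Sam)}
Selection name = Uma: {(6, Uma)}
Set difference of the two operands is {(1, Eve), (22, Mo), (25, Sam), (26, Hal), (28, Ivy), (34, Sam)}.
π_{name} gives {Eve, Hal, Ivy, Mo, Sam} (1 duplicate(s) eliminated).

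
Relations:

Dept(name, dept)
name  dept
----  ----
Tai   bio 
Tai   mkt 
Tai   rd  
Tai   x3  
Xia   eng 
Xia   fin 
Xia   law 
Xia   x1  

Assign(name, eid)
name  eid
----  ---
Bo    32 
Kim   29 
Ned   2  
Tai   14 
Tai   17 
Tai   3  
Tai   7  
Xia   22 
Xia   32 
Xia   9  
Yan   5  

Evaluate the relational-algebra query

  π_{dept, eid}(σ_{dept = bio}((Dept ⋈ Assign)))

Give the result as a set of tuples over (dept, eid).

{(bio, 14), (bio, 17), (bio, 3), (bio, 7)}

Dept ⋈ Assign (natural join on name): {(Tai, bio, 14), (Tai, bio, 17), (Tai, bio, 3), (Tai, bio, 7), (Tai, mkt, 14), (Tai, mkt, 17), (Tai, mkt, 3), (Tai, mkt, 7), (Tai, rd, 14), (Tai, rd, 17), (Tai, rd, 3), (Tai, rd, 7), (Tai, x3, 14), (Tai, x3, 17), (Tai, x3, 3), (Tai, x3, 7), (Xia, eng, 22), (Xia, eng, 32), (Xia, eng, 9), (Xia, fin, 22), (Xia, fin, 32), (Xia, fin, 9), (Xia, law, 22), (Xia, law, 32), (Xia, law, 9), (Xia, x1, 22), (Xia, x1, 32), (Xia, x1, 9)}
Selection dept = bio: {(Tai, bio, 14), (Tai, bio, 17), (Tai, bio, 3), (Tai, bio, 7)}
π_{dept, eid} gives {(bio, 14), (bio, 17), (bio, 3), (bio, 7)}.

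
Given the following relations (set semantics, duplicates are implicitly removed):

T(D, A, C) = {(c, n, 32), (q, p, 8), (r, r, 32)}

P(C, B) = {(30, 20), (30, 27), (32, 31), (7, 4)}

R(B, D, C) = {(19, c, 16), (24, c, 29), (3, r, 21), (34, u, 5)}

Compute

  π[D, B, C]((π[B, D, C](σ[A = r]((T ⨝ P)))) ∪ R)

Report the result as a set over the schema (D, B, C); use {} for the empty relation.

{(c, 19, 16), (c, 24, 29), (r, 3, 21), (r, 31, 32), (u, 34, 5)}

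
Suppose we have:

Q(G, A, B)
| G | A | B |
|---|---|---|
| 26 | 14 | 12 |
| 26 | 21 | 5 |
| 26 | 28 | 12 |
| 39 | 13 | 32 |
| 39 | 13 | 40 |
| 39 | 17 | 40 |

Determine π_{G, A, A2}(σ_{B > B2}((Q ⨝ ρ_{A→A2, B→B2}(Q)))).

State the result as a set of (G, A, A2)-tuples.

ρ[A→A2, B→B2]: schema becomes (G, A2, B2); tuples unchanged.
Joining Q and ρ_{A→A2, B→B2}(Q) on G yields {(26, 14, 12, 14, 12), (26, 14, 12, 21, 5), (26, 14, 12, 28, 12), (26, 21, 5, 14, 12), (26, 21, 5, 21, 5), (26, 21, 5, 28, 12), (26, 28, 12, 14, 12), (26, 28, 12, 21, 5), (26, 28, 12, 28, 12), (39, 13, 32, 13, 32), (39, 13, 32, 13, 40), (39, 13, 32, 17, 40), (39, 13, 40, 13, 32), (39, 13, 40, 13, 40), (39, 13, 40, 17, 40), (39, 17, 40, 13, 32), (39, 17, 40, 13, 40), (39, 17, 40, 17, 40)}.
Selection B > B2: {(26, 14, 12, 21, 5), (26, 28, 12, 21, 5), (39, 13, 40, 13, 32), (39, 17, 40, 13, 32)}
Projecting to G, A, A2: {(26, 14, 21), (26, 28, 21), (39, 13, 13), (39, 17, 13)}

{(26, 14, 21), (26, 28, 21), (39, 13, 13), (39, 17, 13)}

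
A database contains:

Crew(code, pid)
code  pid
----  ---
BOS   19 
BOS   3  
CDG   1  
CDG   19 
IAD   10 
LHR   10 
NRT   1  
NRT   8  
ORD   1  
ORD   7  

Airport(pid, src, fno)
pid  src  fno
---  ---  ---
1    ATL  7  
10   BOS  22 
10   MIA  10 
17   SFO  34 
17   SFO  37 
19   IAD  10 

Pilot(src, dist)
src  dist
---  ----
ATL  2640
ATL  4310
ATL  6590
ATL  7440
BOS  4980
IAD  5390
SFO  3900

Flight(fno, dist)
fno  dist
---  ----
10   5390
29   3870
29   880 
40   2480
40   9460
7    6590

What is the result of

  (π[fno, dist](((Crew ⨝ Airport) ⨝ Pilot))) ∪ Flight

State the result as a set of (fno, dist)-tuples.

Crew ⋈ Airport (natural join on pid): {(BOS, 19, IAD, 10), (CDG, 1, ATL, 7), (CDG, 19, IAD, 10), (IAD, 10, BOS, 22), (IAD, 10, MIA, 10), (LHR, 10, BOS, 22), (LHR, 10, MIA, 10), (NRT, 1, ATL, 7), (ORD, 1, ATL, 7)}
(Crew ⨝ Airport) ⋈ Pilot (natural join on src): {(BOS, 19, IAD, 10, 5390), (CDG, 1, ATL, 7, 2640), (CDG, 1, ATL, 7, 4310), (CDG, 1, ATL, 7, 6590), (CDG, 1, ATL, 7, 7440), (CDG, 19, IAD, 10, 5390), (IAD, 10, BOS, 22, 4980), (LHR, 10, BOS, 22, 4980), (NRT, 1, ATL, 7, 2640), (NRT, 1, ATL, 7, 4310), (NRT, 1, ATL, 7, 6590), (NRT, 1, ATL, 7, 7440), (ORD, 1, ATL, 7, 2640), (ORD, 1, ATL, 7, 4310), (ORD, 1, ATL, 7, 6590), (ORD, 1, ATL, 7, 7440)}
π[fno, dist]: project onto (fno, dist) (10 duplicate(s) eliminated) → {(10, 5390), (22, 4980), (7, 2640), (7, 4310), (7, 6590), (7, 7440)}
Set union of the two operands is {(10, 5390), (22, 4980), (29, 3870), (29, 880), (40, 2480), (40, 9460), (7, 2640), (7, 4310), (7, 6590), (7, 7440)}.

{(10, 5390), (22, 4980), (29, 3870), (29, 880), (40, 2480), (40, 9460), (7, 2640), (7, 4310), (7, 6590), (7, 7440)}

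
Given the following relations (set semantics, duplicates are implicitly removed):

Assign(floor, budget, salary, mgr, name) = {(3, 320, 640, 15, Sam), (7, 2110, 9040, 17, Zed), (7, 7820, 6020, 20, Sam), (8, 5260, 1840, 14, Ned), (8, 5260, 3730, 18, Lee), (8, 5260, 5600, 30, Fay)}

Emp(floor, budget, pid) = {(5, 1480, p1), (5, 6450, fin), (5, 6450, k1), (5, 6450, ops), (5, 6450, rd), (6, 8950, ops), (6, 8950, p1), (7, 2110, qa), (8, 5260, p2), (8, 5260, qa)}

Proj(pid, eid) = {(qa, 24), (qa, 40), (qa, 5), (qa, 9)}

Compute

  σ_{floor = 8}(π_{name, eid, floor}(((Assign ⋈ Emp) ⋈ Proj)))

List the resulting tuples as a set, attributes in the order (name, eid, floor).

Assign ⋈ Emp (natural join on floor, budget): {(7, 2110, 9040, 17, Zed, qa), (8, 5260, 1840, 14, Ned, p2), (8, 5260, 1840, 14, Ned, qa), (8, 5260, 3730, 18, Lee, p2), (8, 5260, 3730, 18, Lee, qa), (8, 5260, 5600, 30, Fay, p2), (8, 5260, 5600, 30, Fay, qa)}
(Assign ⋈ Emp) ⋈ Proj (natural join on pid): {(7, 2110, 9040, 17, Zed, qa, 24), (7, 2110, 9040, 17, Zed, qa, 40), (7, 2110, 9040, 17, Zed, qa, 5), (7, 2110, 9040, 17, Zed, qa, 9), (8, 5260, 1840, 14, Ned, qa, 24), (8, 5260, 1840, 14, Ned, qa, 40), (8, 5260, 1840, 14, Ned, qa, 5), (8, 5260, 1840, 14, Ned, qa, 9), (8, 5260, 3730, 18, Lee, qa, 24), (8, 5260, 3730, 18, Lee, qa, 40), (8, 5260, 3730, 18, Lee, qa, 5), (8, 5260, 3730, 18, Lee, qa, 9), (8, 5260, 5600, 30, Fay, qa, 24), (8, 5260, 5600, 30, Fay, qa, 40), (8, 5260, 5600, 30, Fay, qa, 5), (8, 5260, 5600, 30, Fay, qa, 9)}
Projecting to name, eid, floor: {(Fay, 24, 8), (Fay, 40, 8), (Fay, 5, 8), (Fay, 9, 8), (Lee, 24, 8), (Lee, 40, 8), (Lee, 5, 8), (Lee, 9, 8), (Ned, 24, 8), (Ned, 40, 8), (Ned, 5, 8), (Ned, 9, 8), (Zed, 24, 7), (Zed, 40, 7), (Zed, 5, 7), (Zed, 9, 7)}
σ[floor = 8]: keep tuples satisfying floor = 8 → {(Fay, 24, 8), (Fay, 40, 8), (Fay, 5, 8), (Fay, 9, 8), (Lee, 24, 8), (Lee, 40, 8), (Lee, 5, 8), (Lee, 9, 8), (Ned, 24, 8), (Ned, 40, 8), (Ned, 5, 8), (Ned, 9, 8)}

{(Fay, 24, 8), (Fay, 40, 8), (Fay, 5, 8), (Fay, 9, 8), (Lee, 24, 8), (Lee, 40, 8), (Lee, 5, 8), (Lee, 9, 8), (Ned, 24, 8), (Ned, 40, 8), (Ned, 5, 8), (Ned, 9, 8)}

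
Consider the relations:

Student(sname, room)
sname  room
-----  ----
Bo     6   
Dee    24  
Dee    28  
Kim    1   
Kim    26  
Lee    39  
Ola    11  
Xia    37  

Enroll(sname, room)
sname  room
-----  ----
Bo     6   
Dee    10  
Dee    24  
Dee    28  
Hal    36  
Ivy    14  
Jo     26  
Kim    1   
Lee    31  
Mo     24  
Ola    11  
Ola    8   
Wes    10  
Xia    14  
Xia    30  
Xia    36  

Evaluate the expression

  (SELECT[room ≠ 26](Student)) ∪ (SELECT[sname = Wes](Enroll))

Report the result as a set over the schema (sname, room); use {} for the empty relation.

{(Bo, 6), (Dee, 24), (Dee, 28), (Kim, 1), (Lee, 39), (Ola, 11), (Wes, 10), (Xia, 37)}

Filtering on room ≠ 26 leaves {(Bo, 6), (Dee, 24), (Dee, 28), (Kim, 1), (Lee, 39), (Ola, 11), (Xia, 37)}.
Filtering on sname = Wes leaves {(Wes, 10)}.
Union: {(Bo, 6), (Dee, 24), (Dee, 28), (Kim, 1), (Lee, 39), (Ola, 11), (Xia, 37)} with {(Wes, 10)} → {(Bo, 6), (Dee, 24), (Dee, 28), (Kim, 1), (Lee, 39), (Ola, 11), (Wes, 10), (Xia, 37)}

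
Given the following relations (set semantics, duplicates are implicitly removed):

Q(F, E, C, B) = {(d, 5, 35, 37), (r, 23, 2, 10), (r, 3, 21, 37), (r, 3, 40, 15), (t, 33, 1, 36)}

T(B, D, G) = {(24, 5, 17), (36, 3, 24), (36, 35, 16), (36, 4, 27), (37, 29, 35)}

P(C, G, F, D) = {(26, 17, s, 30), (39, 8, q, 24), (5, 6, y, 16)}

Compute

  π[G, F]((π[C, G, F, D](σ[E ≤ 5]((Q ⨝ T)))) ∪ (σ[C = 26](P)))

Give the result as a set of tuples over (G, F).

Natural join on B: {(d, 5, 35, 37, 29, 35), (r, 3, 21, 37, 29, 35), (t, 33, 1, 36, 3, 24), (t, 33, 1, 36, 35, 16), (t, 33, 1, 36, 4, 27)}
Selection E ≤ 5: {(d, 5, 35, 37, 29, 35), (r, 3, 21, 37, 29, 35)}
π[C, G, F, D]: project onto (C, G, F, D) → {(21, 35, r, 29), (35, 35, d, 29)}
Selection C = 26: {(26, 17, s, 30)}
Taking the union: {(21, 35, r, 29), (26, 17, s, 30), (35, 35, d, 29)}
π[G, F]: project onto (G, F) → {(17, s), (35, d), (35, r)}

{(17, s), (35, d), (35, r)}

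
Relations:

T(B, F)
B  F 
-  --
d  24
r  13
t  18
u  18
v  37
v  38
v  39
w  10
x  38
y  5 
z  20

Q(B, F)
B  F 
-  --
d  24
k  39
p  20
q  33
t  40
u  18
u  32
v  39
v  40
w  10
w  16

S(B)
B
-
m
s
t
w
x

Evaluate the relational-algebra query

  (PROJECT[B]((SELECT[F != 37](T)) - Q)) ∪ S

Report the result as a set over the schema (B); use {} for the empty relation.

Filtering on F != 37 leaves {(d, 24), (r, 13), (t, 18), (u, 18), (v, 38), (v, 39), (w, 10), (x, 38), (y, 5), (z, 20)}.
Set difference of the two operands is {(r, 13), (t, 18), (v, 38), (x, 38), (y, 5), (z, 20)}.
Projecting to B: {r, t, v, x, y, z}
Set union of the two operands is {m, r, s, t, v, w, x, y, z}.

{m, r, s, t, v, w, x, y, z}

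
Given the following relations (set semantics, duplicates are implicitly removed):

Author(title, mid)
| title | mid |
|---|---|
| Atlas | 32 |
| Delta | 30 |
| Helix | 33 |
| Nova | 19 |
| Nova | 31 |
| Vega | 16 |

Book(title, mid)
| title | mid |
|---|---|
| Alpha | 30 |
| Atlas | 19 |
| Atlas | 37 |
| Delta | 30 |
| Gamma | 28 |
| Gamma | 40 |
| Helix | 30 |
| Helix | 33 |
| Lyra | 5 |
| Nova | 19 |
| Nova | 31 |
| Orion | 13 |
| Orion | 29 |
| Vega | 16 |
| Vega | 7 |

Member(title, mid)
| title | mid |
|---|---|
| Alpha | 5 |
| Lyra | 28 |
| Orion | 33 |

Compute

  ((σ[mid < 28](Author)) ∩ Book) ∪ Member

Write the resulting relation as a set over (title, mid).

σ[mid < 28]: keep tuples satisfying mid < 28 → {(Nova, 19), (Vega, 16)}
Set intersection of the two operands is {(Nova, 19), (Vega, 16)}.
Set union of the two operands is {(Alpha, 5), (Lyra, 28), (Nova, 19), (Orion, 33), (Vega, 16)}.

{(Alpha, 5), (Lyra, 28), (Nova, 19), (Orion, 33), (Vega, 16)}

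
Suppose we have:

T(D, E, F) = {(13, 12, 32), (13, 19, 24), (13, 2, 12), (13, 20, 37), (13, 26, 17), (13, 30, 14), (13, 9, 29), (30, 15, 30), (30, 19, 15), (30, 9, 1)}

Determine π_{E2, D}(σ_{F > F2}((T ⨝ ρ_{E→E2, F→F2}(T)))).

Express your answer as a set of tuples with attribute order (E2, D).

{(12, 13), (19, 13), (19, 30), (2, 13), (26, 13), (30, 13), (9, 13), (9, 30)}

ρ[E→E2, F→F2]: schema becomes (D, E2, F2); tuples unchanged.
Joining T and ρ_{E→E2, F→F2}(T) on D yields {(13, 12, 32, 12, 32), (13, 12, 32, 19, 24), (13, 12, 32, 2, 12), (13, 12, 32, 20, 37), (13, 12, 32, 26, 17), (13, 12, 32, 30, 14), (13, 12, 32, 9, 29), (13, 19, 24, 12, 32), (13, 19, 24, 19, 24), (13, 19, 24, 2, 12), (13, 19, 24, 20, 37), (13, 19, 24, 26, 17), (13, 19, 24, 30, 14), (13, 19, 24, 9, 29), (13, 2, 12, 12, 32), (13, 2, 12, 19, 24), (13, 2, 12, 2, 12), (13, 2, 12, 20, 37), (13, 2, 12, 26, 17), (13, 2, 12, 30, 14), (13, 2, 12, 9, 29), (13, 20, 37, 12, 32), (13, 20, 37, 19, 24), (13, 20, 37, 2, 12), (13, 20, 37, 20, 37), (13, 20, 37, 26, 17), (13, 20, 37, 30, 14), (13, 20, 37, 9, 29), (13, 26, 17, 12, 32), (13, 26, 17, 19, 24), (13, 26, 17, 2, 12), (13, 26, 17, 20, 37), (13, 26, 17, 26, 17), (13, 26, 17, 30, 14), (13, 26, 17, 9, 29), (13, 30, 14, 12, 32), (13, 30, 14, 19, 24), (13, 30, 14, 2, 12), (13, 30, 14, 20, 37), (13, 30, 14, 26, 17), (13, 30, 14, 30, 14), (13, 30, 14, 9, 29), (13, 9, 29, 12, 32), (13, 9, 29, 19, 24), (13, 9, 29, 2, 12), (13, 9, 29, 20, 37), (13, 9, 29, 26, 17), (13, 9, 29, 30, 14), (13, 9, 29, 9, 29), (30, 15, 30, 15, 30), (30, 15, 30, 19, 15), (30, 15, 30, 9, 1), (30, 19, 15, 15, 30), (30, 19, 15, 19, 15), (30, 19, 15, 9, 1), (30, 9, 1, 15, 30), (30, 9, 1, 19, 15), (30, 9, 1, 9, 1)}.
Selection F > F2: {(13, 12, 32, 19, 24), (13, 12, 32, 2, 12), (13, 12, 32, 26, 17), (13, 12, 32, 30, 14), (13, 12, 32, 9, 29), (13, 19, 24, 2, 12), (13, 19, 24, 26, 17), (13, 19, 24, 30, 14), (13, 20, 37, 12, 32), (13, 20, 37, 19, 24), (13, 20, 37, 2, 12), (13, 20, 37, 26, 17), (13, 20, 37, 30, 14), (13, 20, 37, 9, 29), (13, 26, 17, 2, 12), (13, 26, 17, 30, 14), (13, 30, 14, 2, 12), (13, 9, 29, 19, 24), (13, 9, 29, 2, 12), (13, 9, 29, 26, 17), (13, 9, 29, 30, 14), (30, 15, 30, 19, 15), (30, 15, 30, 9, 1), (30, 19, 15, 9, 1)}
π[E2, D]: project onto (E2, D) (16 duplicate(s) eliminated) → {(12, 13), (19, 13), (19, 30), (2, 13), (26, 13), (30, 13), (9, 13), (9, 30)}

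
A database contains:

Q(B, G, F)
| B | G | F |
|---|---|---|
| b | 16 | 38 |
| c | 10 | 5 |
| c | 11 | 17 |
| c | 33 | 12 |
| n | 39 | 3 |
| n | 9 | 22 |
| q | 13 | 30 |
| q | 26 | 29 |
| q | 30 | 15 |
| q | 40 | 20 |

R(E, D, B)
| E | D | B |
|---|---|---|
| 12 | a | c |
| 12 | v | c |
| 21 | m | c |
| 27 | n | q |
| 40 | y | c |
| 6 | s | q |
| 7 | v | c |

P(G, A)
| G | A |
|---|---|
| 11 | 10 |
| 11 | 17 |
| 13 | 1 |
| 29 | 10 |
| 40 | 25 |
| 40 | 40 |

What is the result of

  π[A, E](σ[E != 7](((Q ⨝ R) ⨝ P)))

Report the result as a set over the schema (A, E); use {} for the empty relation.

Joining Q and R on B yields {(c, 10, 5, 12, a), (c, 10, 5, 12, v), (c, 10, 5, 21, m), (c, 10, 5, 40, y), (c, 10, 5, 7, v), (c, 11, 17, 12, a), (c, 11, 17, 12, v), (c, 11, 17, 21, m), (c, 11, 17, 40, y), (c, 11, 17, 7, v), (c, 33, 12, 12, a), (c, 33, 12, 12, v), (c, 33, 12, 21, m), (c, 33, 12, 40, y), (c, 33, 12, 7, v), (q, 13, 30, 27, n), (q, 13, 30, 6, s), (q, 26, 29, 27, n), (q, 26, 29, 6, s), (q, 30, 15, 27, n), (q, 30, 15, 6, s), (q, 40, 20, 27, n), (q, 40, 20, 6, s)}.
Joining (Q ⨝ R) and P on G yields {(c, 11, 17, 12, a, 10), (c, 11, 17, 12, a, 17), (c, 11, 17, 12, v, 10), (c, 11, 17, 12, v, 17), (c, 11, 17, 21, m, 10), (c, 11, 17, 21, m, 17), (c, 11, 17, 40, y, 10), (c, 11, 17, 40, y, 17), (c, 11, 17, 7, v, 10), (c, 11, 17, 7, v, 17), (q, 13, 30, 27, n, 1), (q, 13, 30, 6, s, 1), (q, 40, 20, 27, n, 25), (q, 40, 20, 27, n, 40), (q, 40, 20, 6, s, 25), (q, 40, 20, 6, s, 40)}.
Selection E != 7: {(c, 11, 17, 12, a, 10), (c, 11, 17, 12, a, 17), (c, 11, 17, 12, v, 10), (c, 11, 17, 12, v, 17), (c, 11, 17, 21, m, 10), (c, 11, 17, 21, m, 17), (c, 11, 17, 40, y, 10), (c, 11, 17, 40, y, 17), (q, 13, 30, 27, n, 1), (q, 13, 30, 6, s, 1), (q, 40, 20, 27, n, 25), (q, 40, 20, 27, n, 40), (q, 40, 20, 6, s, 25), (q, 40, 20, 6, s, 40)}
Projecting to A, E (2 duplicate(s) eliminated): {(1, 27), (1, 6), (10, 12), (10, 21), (10, 40), (17, 12), (17, 21), (17, 40), (25, 27), (25, 6), (40, 27), (40, 6)}

{(1, 27), (1, 6), (10, 12), (10, 21), (10, 40), (17, 12), (17, 21), (17, 40), (25, 27), (25, 6), (40, 27), (40, 6)}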